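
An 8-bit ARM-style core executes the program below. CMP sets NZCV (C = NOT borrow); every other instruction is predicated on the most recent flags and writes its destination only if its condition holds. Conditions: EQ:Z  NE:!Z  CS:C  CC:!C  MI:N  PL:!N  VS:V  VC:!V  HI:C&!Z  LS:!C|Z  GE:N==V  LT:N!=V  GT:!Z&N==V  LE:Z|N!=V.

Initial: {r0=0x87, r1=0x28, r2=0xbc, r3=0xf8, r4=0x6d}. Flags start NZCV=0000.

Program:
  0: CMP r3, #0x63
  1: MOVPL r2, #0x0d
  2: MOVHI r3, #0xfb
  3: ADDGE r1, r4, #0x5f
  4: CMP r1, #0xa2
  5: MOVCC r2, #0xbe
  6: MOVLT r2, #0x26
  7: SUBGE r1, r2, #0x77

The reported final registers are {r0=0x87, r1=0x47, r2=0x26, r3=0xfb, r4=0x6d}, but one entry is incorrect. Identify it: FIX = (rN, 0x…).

FIX = (r2, 0xbe)

[0] flags=1010 → (cmp)
[1] flags=1010 PL?F → skip
[2] flags=1010 HI?T → r3=0xfb
[3] flags=1010 GE?F → skip
[4] flags=1001 → (cmp)
[5] flags=1001 CC?T → r2=0xbe
[6] flags=1001 LT?F → skip
[7] flags=1001 GE?T → r1=0x47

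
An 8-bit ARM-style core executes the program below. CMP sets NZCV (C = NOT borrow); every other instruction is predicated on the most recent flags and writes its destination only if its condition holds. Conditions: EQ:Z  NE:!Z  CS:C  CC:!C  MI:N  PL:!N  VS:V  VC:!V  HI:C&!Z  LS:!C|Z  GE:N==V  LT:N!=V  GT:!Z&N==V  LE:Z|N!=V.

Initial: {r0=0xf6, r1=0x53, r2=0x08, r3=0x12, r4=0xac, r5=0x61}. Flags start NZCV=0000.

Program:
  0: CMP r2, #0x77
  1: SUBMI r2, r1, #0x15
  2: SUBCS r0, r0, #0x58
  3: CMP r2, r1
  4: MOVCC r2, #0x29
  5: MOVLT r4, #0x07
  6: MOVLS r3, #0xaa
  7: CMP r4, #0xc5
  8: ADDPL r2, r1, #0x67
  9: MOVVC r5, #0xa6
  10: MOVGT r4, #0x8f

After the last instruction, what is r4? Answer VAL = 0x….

VAL = 0x8f

[0] flags=1000 → (cmp)
[1] flags=1000 MI?T → r2=0x3e
[2] flags=1000 CS?F → skip
[3] flags=1000 → (cmp)
[4] flags=1000 CC?T → r2=0x29
[5] flags=1000 LT?T → r4=0x07
[6] flags=1000 LS?T → r3=0xaa
[7] flags=0000 → (cmp)
[8] flags=0000 PL?T → r2=0xba
[9] flags=0000 VC?T → r5=0xa6
[10] flags=0000 GT?T → r4=0x8f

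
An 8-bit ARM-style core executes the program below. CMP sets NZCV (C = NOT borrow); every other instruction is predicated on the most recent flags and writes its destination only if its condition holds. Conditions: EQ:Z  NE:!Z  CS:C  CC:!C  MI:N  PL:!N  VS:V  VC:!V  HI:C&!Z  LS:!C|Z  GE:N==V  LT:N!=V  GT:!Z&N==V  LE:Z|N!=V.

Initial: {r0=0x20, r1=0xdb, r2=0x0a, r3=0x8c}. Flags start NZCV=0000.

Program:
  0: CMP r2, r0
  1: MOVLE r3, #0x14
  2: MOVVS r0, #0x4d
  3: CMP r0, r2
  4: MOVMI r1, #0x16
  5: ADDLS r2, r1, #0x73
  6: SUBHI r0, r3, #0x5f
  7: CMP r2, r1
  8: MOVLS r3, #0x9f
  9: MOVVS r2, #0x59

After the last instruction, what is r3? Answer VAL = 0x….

VAL = 0x9f

[0] flags=1000 → (cmp)
[1] flags=1000 LE?T → r3=0x14
[2] flags=1000 VS?F → skip
[3] flags=0010 → (cmp)
[4] flags=0010 MI?F → skip
[5] flags=0010 LS?F → skip
[6] flags=0010 HI?T → r0=0xb5
[7] flags=0000 → (cmp)
[8] flags=0000 LS?T → r3=0x9f
[9] flags=0000 VS?F → skip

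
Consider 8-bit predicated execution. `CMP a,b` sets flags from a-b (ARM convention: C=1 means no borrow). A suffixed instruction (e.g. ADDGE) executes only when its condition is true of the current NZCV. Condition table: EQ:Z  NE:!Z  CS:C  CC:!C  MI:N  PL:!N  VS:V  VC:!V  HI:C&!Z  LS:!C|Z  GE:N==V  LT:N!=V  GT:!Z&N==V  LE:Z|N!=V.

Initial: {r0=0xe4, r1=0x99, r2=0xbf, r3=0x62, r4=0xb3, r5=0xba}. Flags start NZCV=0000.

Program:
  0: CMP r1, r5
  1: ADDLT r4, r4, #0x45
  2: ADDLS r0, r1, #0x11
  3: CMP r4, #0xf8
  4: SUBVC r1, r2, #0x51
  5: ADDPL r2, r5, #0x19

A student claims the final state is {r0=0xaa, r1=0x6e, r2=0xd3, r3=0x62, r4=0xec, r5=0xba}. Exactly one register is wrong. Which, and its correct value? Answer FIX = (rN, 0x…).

FIX = (r4, 0xf8)

[0] flags=1000 → (cmp)
[1] flags=1000 LT?T → r4=0xf8
[2] flags=1000 LS?T → r0=0xaa
[3] flags=0110 → (cmp)
[4] flags=0110 VC?T → r1=0x6e
[5] flags=0110 PL?T → r2=0xd3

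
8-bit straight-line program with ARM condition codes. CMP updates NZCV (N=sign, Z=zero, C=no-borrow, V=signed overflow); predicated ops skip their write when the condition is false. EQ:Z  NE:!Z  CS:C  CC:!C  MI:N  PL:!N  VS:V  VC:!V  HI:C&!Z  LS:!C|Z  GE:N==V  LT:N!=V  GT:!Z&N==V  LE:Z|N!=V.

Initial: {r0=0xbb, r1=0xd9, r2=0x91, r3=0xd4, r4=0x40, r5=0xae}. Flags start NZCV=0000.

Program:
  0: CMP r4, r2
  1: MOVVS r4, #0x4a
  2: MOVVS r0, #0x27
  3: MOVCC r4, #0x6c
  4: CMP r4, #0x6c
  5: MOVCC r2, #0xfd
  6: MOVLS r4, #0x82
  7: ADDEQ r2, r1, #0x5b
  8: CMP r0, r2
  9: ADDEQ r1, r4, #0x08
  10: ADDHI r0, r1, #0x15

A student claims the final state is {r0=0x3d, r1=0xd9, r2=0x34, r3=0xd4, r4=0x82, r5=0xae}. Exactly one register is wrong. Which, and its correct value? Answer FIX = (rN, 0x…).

FIX = (r0, 0x27)

0: ✓ CMP  NZCV=1001
1: ✓ MOVVS  r4←0x4a
2: ✓ MOVVS  r0←0x27
3: ✓ MOVCC  r4←0x6c
4: ✓ CMP  NZCV=0110
5: · MOVCC
6: ✓ MOVLS  r4←0x82
7: ✓ ADDEQ  r2←0x34
8: ✓ CMP  NZCV=1000
9: · ADDEQ
10: · ADDHI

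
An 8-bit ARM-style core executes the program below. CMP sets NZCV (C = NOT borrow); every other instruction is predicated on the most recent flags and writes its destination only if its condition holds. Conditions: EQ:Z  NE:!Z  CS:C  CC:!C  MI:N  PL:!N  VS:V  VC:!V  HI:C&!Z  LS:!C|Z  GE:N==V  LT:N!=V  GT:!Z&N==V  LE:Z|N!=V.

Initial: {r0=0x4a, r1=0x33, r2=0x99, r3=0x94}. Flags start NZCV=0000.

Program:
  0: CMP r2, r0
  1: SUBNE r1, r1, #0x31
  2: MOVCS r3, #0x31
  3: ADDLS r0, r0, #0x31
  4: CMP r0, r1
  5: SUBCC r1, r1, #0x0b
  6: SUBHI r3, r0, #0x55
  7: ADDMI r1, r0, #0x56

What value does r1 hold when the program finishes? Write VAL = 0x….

VAL = 0x02

[0] flags=0011 → (cmp)
[1] flags=0011 NE?T → r1=0x02
[2] flags=0011 CS?T → r3=0x31
[3] flags=0011 LS?F → skip
[4] flags=0010 → (cmp)
[5] flags=0010 CC?F → skip
[6] flags=0010 HI?T → r3=0xf5
[7] flags=0010 MI?F → skip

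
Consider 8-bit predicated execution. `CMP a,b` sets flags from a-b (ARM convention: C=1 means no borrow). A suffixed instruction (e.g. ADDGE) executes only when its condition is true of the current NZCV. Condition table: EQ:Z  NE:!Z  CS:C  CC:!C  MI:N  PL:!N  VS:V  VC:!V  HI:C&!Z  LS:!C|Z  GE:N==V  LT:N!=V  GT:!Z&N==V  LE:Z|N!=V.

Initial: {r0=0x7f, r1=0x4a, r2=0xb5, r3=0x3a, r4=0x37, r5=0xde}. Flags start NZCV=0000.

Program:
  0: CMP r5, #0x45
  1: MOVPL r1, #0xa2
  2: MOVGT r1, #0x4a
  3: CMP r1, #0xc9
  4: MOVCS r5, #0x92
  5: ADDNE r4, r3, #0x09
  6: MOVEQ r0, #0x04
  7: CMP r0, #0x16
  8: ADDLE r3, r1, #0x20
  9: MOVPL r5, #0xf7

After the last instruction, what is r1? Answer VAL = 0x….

[0] flags=1010 → (cmp)
[1] flags=1010 PL?F → skip
[2] flags=1010 GT?F → skip
[3] flags=1001 → (cmp)
[4] flags=1001 CS?F → skip
[5] flags=1001 NE?T → r4=0x43
[6] flags=1001 EQ?F → skip
[7] flags=0010 → (cmp)
[8] flags=0010 LE?F → skip
[9] flags=0010 PL?T → r5=0xf7

VAL = 0x4a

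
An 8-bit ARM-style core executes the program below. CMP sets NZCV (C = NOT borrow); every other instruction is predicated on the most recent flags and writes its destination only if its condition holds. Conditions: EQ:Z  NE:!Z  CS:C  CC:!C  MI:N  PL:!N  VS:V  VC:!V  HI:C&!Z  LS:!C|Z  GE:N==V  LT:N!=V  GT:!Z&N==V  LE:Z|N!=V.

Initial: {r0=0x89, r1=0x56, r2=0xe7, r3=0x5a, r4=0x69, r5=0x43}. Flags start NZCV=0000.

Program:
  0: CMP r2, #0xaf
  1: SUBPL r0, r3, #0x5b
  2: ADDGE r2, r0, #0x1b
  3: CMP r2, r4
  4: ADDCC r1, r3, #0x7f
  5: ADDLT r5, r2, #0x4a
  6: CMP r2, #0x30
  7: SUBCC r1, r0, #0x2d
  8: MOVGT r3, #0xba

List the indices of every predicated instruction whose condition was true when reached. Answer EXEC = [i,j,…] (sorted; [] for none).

0: ✓ CMP  NZCV=0010
1: ✓ SUBPL  r0←0xff
2: ✓ ADDGE  r2←0x1a
3: ✓ CMP  NZCV=1000
4: ✓ ADDCC  r1←0xd9
5: ✓ ADDLT  r5←0x64
6: ✓ CMP  NZCV=1000
7: ✓ SUBCC  r1←0xd2
8: · MOVGT

EXEC = [1,2,4,5,7]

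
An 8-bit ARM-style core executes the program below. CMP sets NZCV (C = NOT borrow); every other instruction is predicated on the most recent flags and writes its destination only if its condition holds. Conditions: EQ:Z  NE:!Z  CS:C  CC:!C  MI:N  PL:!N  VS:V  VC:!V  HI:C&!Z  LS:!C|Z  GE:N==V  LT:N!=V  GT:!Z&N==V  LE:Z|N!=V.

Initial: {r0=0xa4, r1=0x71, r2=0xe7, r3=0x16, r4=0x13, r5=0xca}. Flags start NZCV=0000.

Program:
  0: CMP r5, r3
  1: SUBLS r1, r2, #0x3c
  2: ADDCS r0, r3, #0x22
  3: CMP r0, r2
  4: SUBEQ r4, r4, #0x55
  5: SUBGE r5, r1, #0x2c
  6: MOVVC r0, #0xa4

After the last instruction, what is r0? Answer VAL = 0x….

VAL = 0xa4

0: ✓ CMP  NZCV=1010
1: · SUBLS
2: ✓ ADDCS  r0←0x38
3: ✓ CMP  NZCV=0000
4: · SUBEQ
5: ✓ SUBGE  r5←0x45
6: ✓ MOVVC  r0←0xa4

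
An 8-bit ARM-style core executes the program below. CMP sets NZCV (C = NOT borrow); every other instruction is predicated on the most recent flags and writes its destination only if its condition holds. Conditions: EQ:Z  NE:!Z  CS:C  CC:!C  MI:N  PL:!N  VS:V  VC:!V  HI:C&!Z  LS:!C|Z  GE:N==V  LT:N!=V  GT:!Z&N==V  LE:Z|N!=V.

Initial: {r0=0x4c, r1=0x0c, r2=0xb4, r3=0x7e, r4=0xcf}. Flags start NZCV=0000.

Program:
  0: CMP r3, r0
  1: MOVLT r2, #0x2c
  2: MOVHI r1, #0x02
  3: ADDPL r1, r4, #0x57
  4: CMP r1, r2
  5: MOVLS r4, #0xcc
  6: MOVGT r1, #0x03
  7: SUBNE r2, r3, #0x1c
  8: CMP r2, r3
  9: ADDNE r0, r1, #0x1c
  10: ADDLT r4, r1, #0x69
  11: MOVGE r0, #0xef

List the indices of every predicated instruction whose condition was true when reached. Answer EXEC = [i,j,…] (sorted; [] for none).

EXEC = [2,3,5,6,7,9,10]

[0] flags=0010 → (cmp)
[1] flags=0010 LT?F → skip
[2] flags=0010 HI?T → r1=0x02
[3] flags=0010 PL?T → r1=0x26
[4] flags=0000 → (cmp)
[5] flags=0000 LS?T → r4=0xcc
[6] flags=0000 GT?T → r1=0x03
[7] flags=0000 NE?T → r2=0x62
[8] flags=1000 → (cmp)
[9] flags=1000 NE?T → r0=0x1f
[10] flags=1000 LT?T → r4=0x6c
[11] flags=1000 GE?F → skip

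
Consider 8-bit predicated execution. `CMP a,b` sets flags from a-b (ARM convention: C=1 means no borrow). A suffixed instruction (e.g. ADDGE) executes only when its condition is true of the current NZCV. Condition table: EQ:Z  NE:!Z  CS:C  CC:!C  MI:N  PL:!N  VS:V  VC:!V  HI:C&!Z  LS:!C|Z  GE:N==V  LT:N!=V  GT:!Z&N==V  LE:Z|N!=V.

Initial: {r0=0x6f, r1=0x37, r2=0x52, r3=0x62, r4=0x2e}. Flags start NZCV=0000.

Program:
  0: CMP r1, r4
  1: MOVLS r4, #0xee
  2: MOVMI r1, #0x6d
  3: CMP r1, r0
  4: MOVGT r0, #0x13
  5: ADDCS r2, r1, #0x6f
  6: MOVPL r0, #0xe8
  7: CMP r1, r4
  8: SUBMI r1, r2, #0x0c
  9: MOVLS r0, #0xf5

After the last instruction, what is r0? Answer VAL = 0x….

VAL = 0x6f

[0] flags=0010 → (cmp)
[1] flags=0010 LS?F → skip
[2] flags=0010 MI?F → skip
[3] flags=1000 → (cmp)
[4] flags=1000 GT?F → skip
[5] flags=1000 CS?F → skip
[6] flags=1000 PL?F → skip
[7] flags=0010 → (cmp)
[8] flags=0010 MI?F → skip
[9] flags=0010 LS?F → skip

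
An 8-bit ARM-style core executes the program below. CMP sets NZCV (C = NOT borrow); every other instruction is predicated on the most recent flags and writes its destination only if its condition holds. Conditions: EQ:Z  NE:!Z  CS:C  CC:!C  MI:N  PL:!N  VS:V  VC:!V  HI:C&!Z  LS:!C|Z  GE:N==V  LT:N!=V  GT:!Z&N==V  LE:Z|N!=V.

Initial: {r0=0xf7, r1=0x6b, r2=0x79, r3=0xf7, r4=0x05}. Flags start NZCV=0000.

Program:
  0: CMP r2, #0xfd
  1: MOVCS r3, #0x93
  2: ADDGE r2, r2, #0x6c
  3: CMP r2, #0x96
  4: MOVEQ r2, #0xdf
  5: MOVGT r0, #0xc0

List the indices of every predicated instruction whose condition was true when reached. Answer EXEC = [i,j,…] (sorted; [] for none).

0: ✓ CMP  NZCV=0000
1: · MOVCS
2: ✓ ADDGE  r2←0xe5
3: ✓ CMP  NZCV=0010
4: · MOVEQ
5: ✓ MOVGT  r0←0xc0

EXEC = [2,5]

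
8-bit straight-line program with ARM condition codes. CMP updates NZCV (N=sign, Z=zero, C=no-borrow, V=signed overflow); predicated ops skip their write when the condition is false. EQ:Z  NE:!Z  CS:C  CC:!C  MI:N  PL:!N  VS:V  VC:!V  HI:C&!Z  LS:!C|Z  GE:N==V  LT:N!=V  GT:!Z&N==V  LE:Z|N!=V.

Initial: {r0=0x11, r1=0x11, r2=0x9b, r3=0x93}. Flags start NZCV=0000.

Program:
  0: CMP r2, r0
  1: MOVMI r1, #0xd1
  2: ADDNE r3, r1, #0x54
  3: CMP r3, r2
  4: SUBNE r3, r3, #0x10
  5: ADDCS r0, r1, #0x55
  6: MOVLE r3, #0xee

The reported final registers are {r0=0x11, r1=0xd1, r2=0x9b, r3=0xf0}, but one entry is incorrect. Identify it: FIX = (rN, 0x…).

FIX = (r3, 0x15)

0: ✓ CMP  NZCV=1010
1: ✓ MOVMI  r1←0xd1
2: ✓ ADDNE  r3←0x25
3: ✓ CMP  NZCV=1001
4: ✓ SUBNE  r3←0x15
5: · ADDCS
6: · MOVLE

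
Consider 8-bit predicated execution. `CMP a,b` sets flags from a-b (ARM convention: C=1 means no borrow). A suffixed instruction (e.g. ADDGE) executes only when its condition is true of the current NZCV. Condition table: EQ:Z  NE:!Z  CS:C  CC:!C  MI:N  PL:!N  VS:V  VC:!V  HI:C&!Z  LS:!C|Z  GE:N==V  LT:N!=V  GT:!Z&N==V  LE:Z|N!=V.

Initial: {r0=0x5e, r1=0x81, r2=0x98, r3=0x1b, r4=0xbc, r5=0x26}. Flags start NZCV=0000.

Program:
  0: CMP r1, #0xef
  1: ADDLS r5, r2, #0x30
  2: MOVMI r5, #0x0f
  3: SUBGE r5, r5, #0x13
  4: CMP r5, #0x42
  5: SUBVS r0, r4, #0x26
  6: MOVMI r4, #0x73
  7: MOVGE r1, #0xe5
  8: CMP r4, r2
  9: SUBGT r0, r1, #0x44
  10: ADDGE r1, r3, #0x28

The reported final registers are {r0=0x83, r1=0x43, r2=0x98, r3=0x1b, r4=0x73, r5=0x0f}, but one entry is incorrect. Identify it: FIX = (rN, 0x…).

FIX = (r0, 0x3d)

0: ✓ CMP  NZCV=1000
1: ✓ ADDLS  r5←0xc8
2: ✓ MOVMI  r5←0x0f
3: · SUBGE
4: ✓ CMP  NZCV=1000
5: · SUBVS
6: ✓ MOVMI  r4←0x73
7: · MOVGE
8: ✓ CMP  NZCV=1001
9: ✓ SUBGT  r0←0x3d
10: ✓ ADDGE  r1←0x43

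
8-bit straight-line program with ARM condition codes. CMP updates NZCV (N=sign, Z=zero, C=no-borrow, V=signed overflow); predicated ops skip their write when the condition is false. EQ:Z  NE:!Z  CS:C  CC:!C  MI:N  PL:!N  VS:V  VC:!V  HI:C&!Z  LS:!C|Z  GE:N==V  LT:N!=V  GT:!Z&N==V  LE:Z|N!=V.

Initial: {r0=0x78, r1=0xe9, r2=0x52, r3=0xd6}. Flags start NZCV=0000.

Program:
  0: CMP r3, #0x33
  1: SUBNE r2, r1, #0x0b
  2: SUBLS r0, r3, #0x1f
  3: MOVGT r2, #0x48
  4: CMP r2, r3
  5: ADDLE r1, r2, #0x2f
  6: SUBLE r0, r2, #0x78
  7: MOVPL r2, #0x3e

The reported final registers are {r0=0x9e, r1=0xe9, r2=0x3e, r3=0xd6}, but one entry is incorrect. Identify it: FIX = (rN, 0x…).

0: ✓ CMP  NZCV=1010
1: ✓ SUBNE  r2←0xde
2: · SUBLS
3: · MOVGT
4: ✓ CMP  NZCV=0010
5: · ADDLE
6: · SUBLE
7: ✓ MOVPL  r2←0x3e

FIX = (r0, 0x78)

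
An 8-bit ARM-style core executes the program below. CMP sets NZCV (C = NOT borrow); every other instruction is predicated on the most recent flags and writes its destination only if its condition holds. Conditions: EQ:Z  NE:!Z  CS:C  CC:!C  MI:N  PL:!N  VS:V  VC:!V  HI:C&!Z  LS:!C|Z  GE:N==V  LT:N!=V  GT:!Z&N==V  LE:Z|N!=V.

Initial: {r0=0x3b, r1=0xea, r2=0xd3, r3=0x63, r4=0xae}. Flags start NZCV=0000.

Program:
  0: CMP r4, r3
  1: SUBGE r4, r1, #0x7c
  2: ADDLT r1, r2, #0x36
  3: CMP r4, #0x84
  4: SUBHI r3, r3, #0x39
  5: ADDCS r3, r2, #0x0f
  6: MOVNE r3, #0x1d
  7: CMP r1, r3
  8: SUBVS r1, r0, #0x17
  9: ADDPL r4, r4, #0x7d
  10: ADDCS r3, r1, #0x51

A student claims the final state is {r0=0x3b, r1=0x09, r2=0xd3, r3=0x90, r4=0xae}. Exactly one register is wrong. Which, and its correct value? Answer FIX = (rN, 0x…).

0: ✓ CMP  NZCV=0011
1: · SUBGE
2: ✓ ADDLT  r1←0x09
3: ✓ CMP  NZCV=0010
4: ✓ SUBHI  r3←0x2a
5: ✓ ADDCS  r3←0xe2
6: ✓ MOVNE  r3←0x1d
7: ✓ CMP  NZCV=1000
8: · SUBVS
9: · ADDPL
10: · ADDCS

FIX = (r3, 0x1d)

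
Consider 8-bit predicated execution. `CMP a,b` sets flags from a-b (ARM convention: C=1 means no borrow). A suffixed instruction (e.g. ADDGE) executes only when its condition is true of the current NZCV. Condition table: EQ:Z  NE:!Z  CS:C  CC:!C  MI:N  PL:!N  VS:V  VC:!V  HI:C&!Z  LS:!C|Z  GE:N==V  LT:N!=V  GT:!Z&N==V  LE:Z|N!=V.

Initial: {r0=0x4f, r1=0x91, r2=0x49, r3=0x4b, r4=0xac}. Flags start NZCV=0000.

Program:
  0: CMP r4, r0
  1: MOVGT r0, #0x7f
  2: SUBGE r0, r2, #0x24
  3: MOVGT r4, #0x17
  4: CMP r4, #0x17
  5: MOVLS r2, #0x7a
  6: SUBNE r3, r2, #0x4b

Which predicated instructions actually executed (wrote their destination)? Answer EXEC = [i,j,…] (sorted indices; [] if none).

EXEC = [6]

[0] flags=0011 → (cmp)
[1] flags=0011 GT?F → skip
[2] flags=0011 GE?F → skip
[3] flags=0011 GT?F → skip
[4] flags=1010 → (cmp)
[5] flags=1010 LS?F → skip
[6] flags=1010 NE?T → r3=0xfe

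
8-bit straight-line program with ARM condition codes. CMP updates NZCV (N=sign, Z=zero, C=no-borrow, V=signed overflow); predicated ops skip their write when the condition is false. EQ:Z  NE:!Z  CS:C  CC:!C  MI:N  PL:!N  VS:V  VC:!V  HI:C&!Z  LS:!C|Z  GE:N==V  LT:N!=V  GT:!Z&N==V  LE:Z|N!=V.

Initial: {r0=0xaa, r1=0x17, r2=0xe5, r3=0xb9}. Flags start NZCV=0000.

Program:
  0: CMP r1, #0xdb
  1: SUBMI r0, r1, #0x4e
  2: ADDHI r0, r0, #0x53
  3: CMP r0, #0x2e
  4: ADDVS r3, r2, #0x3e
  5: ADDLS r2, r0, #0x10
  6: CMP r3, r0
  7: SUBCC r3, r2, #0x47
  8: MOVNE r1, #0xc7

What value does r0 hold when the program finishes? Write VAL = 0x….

VAL = 0xaa

0: ✓ CMP  NZCV=0000
1: · SUBMI
2: · ADDHI
3: ✓ CMP  NZCV=0011
4: ✓ ADDVS  r3←0x23
5: · ADDLS
6: ✓ CMP  NZCV=0000
7: ✓ SUBCC  r3←0x9e
8: ✓ MOVNE  r1←0xc7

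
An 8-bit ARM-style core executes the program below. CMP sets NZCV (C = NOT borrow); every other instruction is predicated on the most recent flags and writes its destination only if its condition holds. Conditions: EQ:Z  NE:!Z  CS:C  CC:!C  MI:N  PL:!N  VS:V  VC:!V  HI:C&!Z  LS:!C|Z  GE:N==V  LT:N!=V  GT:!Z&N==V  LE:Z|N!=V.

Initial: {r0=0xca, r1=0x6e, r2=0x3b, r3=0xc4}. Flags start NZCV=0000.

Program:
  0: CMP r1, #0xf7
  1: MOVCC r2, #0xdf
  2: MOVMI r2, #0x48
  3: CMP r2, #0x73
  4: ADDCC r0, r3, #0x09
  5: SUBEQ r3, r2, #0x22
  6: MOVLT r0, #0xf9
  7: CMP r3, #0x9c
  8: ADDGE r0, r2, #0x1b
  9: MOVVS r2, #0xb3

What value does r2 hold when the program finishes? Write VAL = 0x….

VAL = 0xdf

[0] flags=0000 → (cmp)
[1] flags=0000 CC?T → r2=0xdf
[2] flags=0000 MI?F → skip
[3] flags=0011 → (cmp)
[4] flags=0011 CC?F → skip
[5] flags=0011 EQ?F → skip
[6] flags=0011 LT?T → r0=0xf9
[7] flags=0010 → (cmp)
[8] flags=0010 GE?T → r0=0xfa
[9] flags=0010 VS?F → skip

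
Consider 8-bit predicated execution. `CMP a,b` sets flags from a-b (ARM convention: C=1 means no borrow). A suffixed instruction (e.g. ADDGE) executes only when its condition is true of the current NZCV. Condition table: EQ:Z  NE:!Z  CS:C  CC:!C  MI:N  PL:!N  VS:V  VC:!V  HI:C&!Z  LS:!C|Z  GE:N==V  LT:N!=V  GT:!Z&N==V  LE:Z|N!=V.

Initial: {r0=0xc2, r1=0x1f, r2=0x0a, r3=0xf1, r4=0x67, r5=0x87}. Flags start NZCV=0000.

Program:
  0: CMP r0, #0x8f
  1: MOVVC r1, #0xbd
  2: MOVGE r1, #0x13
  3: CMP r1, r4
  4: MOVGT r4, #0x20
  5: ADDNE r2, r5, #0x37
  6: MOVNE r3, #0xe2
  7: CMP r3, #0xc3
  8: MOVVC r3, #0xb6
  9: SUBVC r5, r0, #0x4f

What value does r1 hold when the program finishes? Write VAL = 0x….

VAL = 0x13

[0] flags=0010 → (cmp)
[1] flags=0010 VC?T → r1=0xbd
[2] flags=0010 GE?T → r1=0x13
[3] flags=1000 → (cmp)
[4] flags=1000 GT?F → skip
[5] flags=1000 NE?T → r2=0xbe
[6] flags=1000 NE?T → r3=0xe2
[7] flags=0010 → (cmp)
[8] flags=0010 VC?T → r3=0xb6
[9] flags=0010 VC?T → r5=0x73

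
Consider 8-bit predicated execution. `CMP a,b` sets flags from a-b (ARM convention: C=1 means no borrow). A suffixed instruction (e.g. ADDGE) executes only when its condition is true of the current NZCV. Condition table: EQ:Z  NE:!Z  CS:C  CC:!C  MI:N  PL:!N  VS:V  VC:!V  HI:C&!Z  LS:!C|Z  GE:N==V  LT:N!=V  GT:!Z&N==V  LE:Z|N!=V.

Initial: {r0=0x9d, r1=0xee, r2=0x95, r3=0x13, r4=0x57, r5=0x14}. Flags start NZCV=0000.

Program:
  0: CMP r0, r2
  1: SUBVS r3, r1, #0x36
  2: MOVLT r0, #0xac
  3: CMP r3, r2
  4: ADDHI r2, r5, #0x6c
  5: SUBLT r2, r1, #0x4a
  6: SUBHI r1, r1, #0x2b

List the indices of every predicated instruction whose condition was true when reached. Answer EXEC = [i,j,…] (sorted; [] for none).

EXEC = []

[0] flags=0010 → (cmp)
[1] flags=0010 VS?F → skip
[2] flags=0010 LT?F → skip
[3] flags=0000 → (cmp)
[4] flags=0000 HI?F → skip
[5] flags=0000 LT?F → skip
[6] flags=0000 HI?F → skip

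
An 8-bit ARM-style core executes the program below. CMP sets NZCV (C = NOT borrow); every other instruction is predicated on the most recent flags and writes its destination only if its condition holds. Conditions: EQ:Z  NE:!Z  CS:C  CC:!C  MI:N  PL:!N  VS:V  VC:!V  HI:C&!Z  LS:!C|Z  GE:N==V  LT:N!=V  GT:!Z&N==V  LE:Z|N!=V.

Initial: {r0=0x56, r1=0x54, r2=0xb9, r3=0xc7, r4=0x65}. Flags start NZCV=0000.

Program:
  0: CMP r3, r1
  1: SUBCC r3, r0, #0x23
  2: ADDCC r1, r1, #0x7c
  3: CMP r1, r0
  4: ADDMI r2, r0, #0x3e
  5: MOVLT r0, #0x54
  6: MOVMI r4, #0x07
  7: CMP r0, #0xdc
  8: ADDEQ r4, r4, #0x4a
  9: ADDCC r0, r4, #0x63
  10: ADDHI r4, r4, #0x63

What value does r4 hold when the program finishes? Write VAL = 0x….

VAL = 0x07

[0] flags=0011 → (cmp)
[1] flags=0011 CC?F → skip
[2] flags=0011 CC?F → skip
[3] flags=1000 → (cmp)
[4] flags=1000 MI?T → r2=0x94
[5] flags=1000 LT?T → r0=0x54
[6] flags=1000 MI?T → r4=0x07
[7] flags=0000 → (cmp)
[8] flags=0000 EQ?F → skip
[9] flags=0000 CC?T → r0=0x6a
[10] flags=0000 HI?F → skip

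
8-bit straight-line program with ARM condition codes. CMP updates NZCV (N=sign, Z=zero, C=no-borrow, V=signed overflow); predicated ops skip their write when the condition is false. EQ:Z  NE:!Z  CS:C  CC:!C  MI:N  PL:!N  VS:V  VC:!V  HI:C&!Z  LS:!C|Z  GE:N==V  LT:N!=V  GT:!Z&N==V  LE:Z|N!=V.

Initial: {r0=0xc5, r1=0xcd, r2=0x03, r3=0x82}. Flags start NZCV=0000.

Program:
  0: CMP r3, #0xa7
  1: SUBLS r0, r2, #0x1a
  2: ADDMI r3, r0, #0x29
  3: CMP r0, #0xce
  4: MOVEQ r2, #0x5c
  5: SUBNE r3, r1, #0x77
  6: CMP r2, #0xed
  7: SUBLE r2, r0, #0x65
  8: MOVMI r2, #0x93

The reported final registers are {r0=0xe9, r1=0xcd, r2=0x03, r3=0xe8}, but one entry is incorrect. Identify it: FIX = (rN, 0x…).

[0] flags=1000 → (cmp)
[1] flags=1000 LS?T → r0=0xe9
[2] flags=1000 MI?T → r3=0x12
[3] flags=0010 → (cmp)
[4] flags=0010 EQ?F → skip
[5] flags=0010 NE?T → r3=0x56
[6] flags=0000 → (cmp)
[7] flags=0000 LE?F → skip
[8] flags=0000 MI?F → skip

FIX = (r3, 0x56)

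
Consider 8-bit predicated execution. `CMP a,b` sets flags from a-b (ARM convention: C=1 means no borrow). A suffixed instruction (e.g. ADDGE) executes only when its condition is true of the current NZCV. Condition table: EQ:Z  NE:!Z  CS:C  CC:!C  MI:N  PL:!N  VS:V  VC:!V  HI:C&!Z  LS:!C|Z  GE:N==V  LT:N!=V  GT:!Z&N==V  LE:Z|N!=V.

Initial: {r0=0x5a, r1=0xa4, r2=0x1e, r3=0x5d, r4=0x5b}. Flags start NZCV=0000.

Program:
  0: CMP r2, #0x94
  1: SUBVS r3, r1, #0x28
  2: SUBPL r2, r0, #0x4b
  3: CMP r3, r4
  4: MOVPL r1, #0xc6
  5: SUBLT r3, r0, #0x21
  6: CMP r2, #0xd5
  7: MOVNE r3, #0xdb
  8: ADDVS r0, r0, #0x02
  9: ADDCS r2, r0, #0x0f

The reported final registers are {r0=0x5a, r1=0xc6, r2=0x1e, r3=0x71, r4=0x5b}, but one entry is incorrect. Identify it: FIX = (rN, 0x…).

FIX = (r3, 0xdb)

[0] flags=1001 → (cmp)
[1] flags=1001 VS?T → r3=0x7c
[2] flags=1001 PL?F → skip
[3] flags=0010 → (cmp)
[4] flags=0010 PL?T → r1=0xc6
[5] flags=0010 LT?F → skip
[6] flags=0000 → (cmp)
[7] flags=0000 NE?T → r3=0xdb
[8] flags=0000 VS?F → skip
[9] flags=0000 CS?F → skip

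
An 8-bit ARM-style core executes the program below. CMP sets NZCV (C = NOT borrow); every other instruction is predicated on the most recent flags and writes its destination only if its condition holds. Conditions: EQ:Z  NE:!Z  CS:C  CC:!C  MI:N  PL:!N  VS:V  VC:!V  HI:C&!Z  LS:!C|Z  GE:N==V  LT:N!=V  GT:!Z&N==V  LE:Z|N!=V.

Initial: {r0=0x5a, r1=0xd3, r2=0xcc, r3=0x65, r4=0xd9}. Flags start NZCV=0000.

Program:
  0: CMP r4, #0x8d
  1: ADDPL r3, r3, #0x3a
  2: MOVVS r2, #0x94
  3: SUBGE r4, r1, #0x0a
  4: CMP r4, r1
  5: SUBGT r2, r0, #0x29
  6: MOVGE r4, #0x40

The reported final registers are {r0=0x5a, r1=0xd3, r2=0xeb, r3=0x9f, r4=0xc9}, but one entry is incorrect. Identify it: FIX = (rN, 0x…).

[0] flags=0010 → (cmp)
[1] flags=0010 PL?T → r3=0x9f
[2] flags=0010 VS?F → skip
[3] flags=0010 GE?T → r4=0xc9
[4] flags=1000 → (cmp)
[5] flags=1000 GT?F → skip
[6] flags=1000 GE?F → skip

FIX = (r2, 0xcc)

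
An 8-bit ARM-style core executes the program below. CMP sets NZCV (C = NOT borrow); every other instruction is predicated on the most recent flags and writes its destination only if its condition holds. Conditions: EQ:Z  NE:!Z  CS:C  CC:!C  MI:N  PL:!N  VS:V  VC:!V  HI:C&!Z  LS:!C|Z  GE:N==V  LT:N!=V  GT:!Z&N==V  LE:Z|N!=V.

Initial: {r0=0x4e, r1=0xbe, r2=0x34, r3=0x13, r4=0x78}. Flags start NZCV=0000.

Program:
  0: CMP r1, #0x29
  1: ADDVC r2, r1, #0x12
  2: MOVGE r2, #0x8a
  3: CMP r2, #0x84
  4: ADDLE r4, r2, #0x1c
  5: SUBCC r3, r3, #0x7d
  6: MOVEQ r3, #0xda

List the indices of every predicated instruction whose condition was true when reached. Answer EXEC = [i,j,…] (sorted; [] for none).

EXEC = [1]

[0] flags=1010 → (cmp)
[1] flags=1010 VC?T → r2=0xd0
[2] flags=1010 GE?F → skip
[3] flags=0010 → (cmp)
[4] flags=0010 LE?F → skip
[5] flags=0010 CC?F → skip
[6] flags=0010 EQ?F → skip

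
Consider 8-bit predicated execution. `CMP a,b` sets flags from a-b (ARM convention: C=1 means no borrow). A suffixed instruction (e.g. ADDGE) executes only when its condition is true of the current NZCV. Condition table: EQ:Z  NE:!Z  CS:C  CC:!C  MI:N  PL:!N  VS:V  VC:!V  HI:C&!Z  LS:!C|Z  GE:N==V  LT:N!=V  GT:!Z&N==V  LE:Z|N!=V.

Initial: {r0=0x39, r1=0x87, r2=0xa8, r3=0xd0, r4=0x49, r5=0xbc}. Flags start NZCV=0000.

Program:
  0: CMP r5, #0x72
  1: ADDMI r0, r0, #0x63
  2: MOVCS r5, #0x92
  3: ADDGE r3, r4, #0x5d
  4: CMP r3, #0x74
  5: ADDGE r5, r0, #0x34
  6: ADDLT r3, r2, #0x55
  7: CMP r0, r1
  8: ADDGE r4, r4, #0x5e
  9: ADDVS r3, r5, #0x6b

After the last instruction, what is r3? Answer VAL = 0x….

0: ✓ CMP  NZCV=0011
1: · ADDMI
2: ✓ MOVCS  r5←0x92
3: · ADDGE
4: ✓ CMP  NZCV=0011
5: · ADDGE
6: ✓ ADDLT  r3←0xfd
7: ✓ CMP  NZCV=1001
8: ✓ ADDGE  r4←0xa7
9: ✓ ADDVS  r3←0xfd

VAL = 0xfd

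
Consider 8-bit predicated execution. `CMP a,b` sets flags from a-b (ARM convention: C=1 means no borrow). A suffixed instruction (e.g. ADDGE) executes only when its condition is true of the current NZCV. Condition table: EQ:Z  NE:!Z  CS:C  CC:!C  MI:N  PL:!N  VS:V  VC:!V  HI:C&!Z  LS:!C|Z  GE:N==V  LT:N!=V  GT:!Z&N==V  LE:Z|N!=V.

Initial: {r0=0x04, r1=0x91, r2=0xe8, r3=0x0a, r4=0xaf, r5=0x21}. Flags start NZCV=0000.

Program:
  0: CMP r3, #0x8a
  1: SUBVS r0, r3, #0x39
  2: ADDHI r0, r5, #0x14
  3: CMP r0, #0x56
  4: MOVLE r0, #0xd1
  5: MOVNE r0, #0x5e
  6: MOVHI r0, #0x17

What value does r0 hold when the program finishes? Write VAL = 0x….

0: ✓ CMP  NZCV=1001
1: ✓ SUBVS  r0←0xd1
2: · ADDHI
3: ✓ CMP  NZCV=0011
4: ✓ MOVLE  r0←0xd1
5: ✓ MOVNE  r0←0x5e
6: ✓ MOVHI  r0←0x17

VAL = 0x17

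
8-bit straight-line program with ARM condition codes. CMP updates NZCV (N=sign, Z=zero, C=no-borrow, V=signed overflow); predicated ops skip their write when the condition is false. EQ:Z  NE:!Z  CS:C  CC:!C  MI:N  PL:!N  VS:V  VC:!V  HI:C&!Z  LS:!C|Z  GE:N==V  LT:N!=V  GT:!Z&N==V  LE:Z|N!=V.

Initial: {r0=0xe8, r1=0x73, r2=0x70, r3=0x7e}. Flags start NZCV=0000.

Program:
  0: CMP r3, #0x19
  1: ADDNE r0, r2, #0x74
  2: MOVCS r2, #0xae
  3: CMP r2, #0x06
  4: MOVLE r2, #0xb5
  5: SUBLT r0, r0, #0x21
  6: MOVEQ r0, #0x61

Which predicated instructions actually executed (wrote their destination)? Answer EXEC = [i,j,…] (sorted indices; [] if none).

0: ✓ CMP  NZCV=0010
1: ✓ ADDNE  r0←0xe4
2: ✓ MOVCS  r2←0xae
3: ✓ CMP  NZCV=1010
4: ✓ MOVLE  r2←0xb5
5: ✓ SUBLT  r0←0xc3
6: · MOVEQ

EXEC = [1,2,4,5]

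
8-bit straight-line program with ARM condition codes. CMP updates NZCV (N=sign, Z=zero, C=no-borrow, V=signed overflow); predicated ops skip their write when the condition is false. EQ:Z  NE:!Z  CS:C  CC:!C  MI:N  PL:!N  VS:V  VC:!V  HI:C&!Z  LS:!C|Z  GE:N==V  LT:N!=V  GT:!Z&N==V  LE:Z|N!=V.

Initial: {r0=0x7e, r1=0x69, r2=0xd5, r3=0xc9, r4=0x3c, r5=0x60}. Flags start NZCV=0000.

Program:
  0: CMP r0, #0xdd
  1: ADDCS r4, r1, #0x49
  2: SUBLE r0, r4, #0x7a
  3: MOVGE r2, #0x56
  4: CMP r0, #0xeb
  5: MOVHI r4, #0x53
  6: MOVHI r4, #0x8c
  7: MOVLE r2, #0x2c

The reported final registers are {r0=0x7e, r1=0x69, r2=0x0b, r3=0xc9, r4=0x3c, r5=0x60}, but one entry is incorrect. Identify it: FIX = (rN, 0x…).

[0] flags=1001 → (cmp)
[1] flags=1001 CS?F → skip
[2] flags=1001 LE?F → skip
[3] flags=1001 GE?T → r2=0x56
[4] flags=1001 → (cmp)
[5] flags=1001 HI?F → skip
[6] flags=1001 HI?F → skip
[7] flags=1001 LE?F → skip

FIX = (r2, 0x56)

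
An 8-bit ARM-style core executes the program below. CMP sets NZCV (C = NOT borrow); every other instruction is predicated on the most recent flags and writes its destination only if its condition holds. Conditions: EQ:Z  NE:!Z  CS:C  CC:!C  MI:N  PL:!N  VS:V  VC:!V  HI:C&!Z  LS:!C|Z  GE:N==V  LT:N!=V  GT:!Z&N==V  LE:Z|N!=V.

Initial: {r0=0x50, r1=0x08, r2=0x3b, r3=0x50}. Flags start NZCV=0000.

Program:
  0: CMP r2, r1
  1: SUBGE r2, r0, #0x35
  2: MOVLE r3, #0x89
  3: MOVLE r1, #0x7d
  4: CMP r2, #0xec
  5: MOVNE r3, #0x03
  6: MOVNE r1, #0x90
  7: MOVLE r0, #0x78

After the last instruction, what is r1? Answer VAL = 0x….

[0] flags=0010 → (cmp)
[1] flags=0010 GE?T → r2=0x1b
[2] flags=0010 LE?F → skip
[3] flags=0010 LE?F → skip
[4] flags=0000 → (cmp)
[5] flags=0000 NE?T → r3=0x03
[6] flags=0000 NE?T → r1=0x90
[7] flags=0000 LE?F → skip

VAL = 0x90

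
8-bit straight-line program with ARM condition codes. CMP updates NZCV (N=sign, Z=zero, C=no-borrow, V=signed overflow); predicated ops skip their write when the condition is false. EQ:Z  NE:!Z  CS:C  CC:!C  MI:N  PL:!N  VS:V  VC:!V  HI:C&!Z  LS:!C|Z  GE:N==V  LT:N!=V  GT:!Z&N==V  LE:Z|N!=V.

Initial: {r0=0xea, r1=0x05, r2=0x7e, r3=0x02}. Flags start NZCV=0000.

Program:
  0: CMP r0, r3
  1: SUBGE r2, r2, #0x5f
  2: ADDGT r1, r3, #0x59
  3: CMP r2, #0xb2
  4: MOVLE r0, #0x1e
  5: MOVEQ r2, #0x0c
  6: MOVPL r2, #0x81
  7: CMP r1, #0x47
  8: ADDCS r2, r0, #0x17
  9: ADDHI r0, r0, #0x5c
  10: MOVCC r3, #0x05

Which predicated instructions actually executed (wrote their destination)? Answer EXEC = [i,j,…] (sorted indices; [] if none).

EXEC = [10]

0: ✓ CMP  NZCV=1010
1: · SUBGE
2: · ADDGT
3: ✓ CMP  NZCV=1001
4: · MOVLE
5: · MOVEQ
6: · MOVPL
7: ✓ CMP  NZCV=1000
8: · ADDCS
9: · ADDHI
10: ✓ MOVCC  r3←0x05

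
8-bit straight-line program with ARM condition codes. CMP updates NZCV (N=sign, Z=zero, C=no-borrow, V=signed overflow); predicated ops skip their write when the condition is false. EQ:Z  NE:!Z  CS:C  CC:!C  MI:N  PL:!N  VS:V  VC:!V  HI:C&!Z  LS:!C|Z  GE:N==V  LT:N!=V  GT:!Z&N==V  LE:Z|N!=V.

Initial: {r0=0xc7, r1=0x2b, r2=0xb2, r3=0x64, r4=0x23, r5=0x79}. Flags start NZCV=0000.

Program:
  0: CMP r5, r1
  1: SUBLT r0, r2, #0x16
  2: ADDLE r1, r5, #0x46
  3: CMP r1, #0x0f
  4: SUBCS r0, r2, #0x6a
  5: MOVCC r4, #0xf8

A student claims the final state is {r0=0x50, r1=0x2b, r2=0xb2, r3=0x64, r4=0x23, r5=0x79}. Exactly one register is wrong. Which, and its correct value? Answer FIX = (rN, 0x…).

[0] flags=0010 → (cmp)
[1] flags=0010 LT?F → skip
[2] flags=0010 LE?F → skip
[3] flags=0010 → (cmp)
[4] flags=0010 CS?T → r0=0x48
[5] flags=0010 CC?F → skip

FIX = (r0, 0x48)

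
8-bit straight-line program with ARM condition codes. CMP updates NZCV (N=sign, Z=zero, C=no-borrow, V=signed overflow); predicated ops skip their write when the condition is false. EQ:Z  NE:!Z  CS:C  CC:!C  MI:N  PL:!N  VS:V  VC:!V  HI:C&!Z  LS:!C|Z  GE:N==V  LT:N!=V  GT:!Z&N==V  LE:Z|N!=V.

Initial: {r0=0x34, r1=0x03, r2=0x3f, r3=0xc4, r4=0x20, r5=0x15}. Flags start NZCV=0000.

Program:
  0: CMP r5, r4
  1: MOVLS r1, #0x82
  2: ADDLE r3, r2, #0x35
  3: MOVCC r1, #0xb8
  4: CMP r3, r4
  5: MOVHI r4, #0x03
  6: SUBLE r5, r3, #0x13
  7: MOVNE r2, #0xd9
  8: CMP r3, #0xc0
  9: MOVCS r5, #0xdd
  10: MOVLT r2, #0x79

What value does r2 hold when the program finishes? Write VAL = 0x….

VAL = 0xd9

[0] flags=1000 → (cmp)
[1] flags=1000 LS?T → r1=0x82
[2] flags=1000 LE?T → r3=0x74
[3] flags=1000 CC?T → r1=0xb8
[4] flags=0010 → (cmp)
[5] flags=0010 HI?T → r4=0x03
[6] flags=0010 LE?F → skip
[7] flags=0010 NE?T → r2=0xd9
[8] flags=1001 → (cmp)
[9] flags=1001 CS?F → skip
[10] flags=1001 LT?F → skip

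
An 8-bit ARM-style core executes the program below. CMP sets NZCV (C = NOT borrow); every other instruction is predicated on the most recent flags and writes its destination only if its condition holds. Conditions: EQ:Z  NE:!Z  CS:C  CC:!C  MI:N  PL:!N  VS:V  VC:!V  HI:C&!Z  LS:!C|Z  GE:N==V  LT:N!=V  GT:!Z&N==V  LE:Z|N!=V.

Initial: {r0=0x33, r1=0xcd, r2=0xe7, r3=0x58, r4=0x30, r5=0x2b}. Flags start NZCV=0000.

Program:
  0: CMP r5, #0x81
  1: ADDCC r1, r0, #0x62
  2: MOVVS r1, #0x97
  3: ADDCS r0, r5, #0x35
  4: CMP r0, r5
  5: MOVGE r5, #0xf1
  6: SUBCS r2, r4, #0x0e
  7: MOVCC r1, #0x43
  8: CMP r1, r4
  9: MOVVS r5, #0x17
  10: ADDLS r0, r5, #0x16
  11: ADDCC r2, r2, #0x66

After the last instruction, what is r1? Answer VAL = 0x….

VAL = 0x97

[0] flags=1001 → (cmp)
[1] flags=1001 CC?T → r1=0x95
[2] flags=1001 VS?T → r1=0x97
[3] flags=1001 CS?F → skip
[4] flags=0010 → (cmp)
[5] flags=0010 GE?T → r5=0xf1
[6] flags=0010 CS?T → r2=0x22
[7] flags=0010 CC?F → skip
[8] flags=0011 → (cmp)
[9] flags=0011 VS?T → r5=0x17
[10] flags=0011 LS?F → skip
[11] flags=0011 CC?F → skip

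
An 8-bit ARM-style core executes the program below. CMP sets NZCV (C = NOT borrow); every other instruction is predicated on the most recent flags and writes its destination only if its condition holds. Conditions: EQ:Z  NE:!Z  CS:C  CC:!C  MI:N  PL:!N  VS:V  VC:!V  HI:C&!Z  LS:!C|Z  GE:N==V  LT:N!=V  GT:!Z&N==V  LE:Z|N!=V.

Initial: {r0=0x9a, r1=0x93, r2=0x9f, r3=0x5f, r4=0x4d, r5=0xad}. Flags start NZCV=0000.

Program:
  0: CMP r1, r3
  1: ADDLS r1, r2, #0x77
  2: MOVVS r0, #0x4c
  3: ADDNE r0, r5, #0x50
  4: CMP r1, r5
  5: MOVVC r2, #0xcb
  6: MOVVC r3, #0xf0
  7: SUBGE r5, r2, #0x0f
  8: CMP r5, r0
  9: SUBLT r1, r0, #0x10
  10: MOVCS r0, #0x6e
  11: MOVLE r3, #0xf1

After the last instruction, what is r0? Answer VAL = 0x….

VAL = 0xfd

[0] flags=0011 → (cmp)
[1] flags=0011 LS?F → skip
[2] flags=0011 VS?T → r0=0x4c
[3] flags=0011 NE?T → r0=0xfd
[4] flags=1000 → (cmp)
[5] flags=1000 VC?T → r2=0xcb
[6] flags=1000 VC?T → r3=0xf0
[7] flags=1000 GE?F → skip
[8] flags=1000 → (cmp)
[9] flags=1000 LT?T → r1=0xed
[10] flags=1000 CS?F → skip
[11] flags=1000 LE?T → r3=0xf1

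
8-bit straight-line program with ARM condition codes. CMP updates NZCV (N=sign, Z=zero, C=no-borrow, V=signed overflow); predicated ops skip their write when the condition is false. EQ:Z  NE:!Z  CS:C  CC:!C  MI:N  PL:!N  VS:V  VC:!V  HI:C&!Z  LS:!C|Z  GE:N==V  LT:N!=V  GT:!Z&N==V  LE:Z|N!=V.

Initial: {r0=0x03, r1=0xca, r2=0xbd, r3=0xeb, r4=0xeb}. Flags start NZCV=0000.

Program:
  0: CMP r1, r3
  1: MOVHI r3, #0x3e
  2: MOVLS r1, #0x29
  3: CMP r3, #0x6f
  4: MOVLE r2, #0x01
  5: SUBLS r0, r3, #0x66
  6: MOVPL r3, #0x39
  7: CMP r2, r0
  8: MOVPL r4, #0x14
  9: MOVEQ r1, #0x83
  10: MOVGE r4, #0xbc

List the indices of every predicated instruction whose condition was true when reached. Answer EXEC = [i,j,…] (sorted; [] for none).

EXEC = [2,4,6]

0: ✓ CMP  NZCV=1000
1: · MOVHI
2: ✓ MOVLS  r1←0x29
3: ✓ CMP  NZCV=0011
4: ✓ MOVLE  r2←0x01
5: · SUBLS
6: ✓ MOVPL  r3←0x39
7: ✓ CMP  NZCV=1000
8: · MOVPL
9: · MOVEQ
10: · MOVGE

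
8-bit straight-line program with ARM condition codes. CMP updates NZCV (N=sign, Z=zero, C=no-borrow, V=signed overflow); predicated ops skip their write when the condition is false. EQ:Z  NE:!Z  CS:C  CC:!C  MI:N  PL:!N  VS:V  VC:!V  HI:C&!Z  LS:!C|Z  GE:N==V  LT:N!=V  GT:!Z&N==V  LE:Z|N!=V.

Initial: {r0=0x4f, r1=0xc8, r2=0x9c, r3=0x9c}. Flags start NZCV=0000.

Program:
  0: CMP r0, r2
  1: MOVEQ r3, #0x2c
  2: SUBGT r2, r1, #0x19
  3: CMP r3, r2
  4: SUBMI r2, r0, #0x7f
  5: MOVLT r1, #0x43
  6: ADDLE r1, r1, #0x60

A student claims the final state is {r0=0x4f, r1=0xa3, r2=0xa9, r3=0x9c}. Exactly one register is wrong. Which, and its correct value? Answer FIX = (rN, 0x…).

FIX = (r2, 0xd0)

0: ✓ CMP  NZCV=1001
1: · MOVEQ
2: ✓ SUBGT  r2←0xaf
3: ✓ CMP  NZCV=1000
4: ✓ SUBMI  r2←0xd0
5: ✓ MOVLT  r1←0x43
6: ✓ ADDLE  r1←0xa3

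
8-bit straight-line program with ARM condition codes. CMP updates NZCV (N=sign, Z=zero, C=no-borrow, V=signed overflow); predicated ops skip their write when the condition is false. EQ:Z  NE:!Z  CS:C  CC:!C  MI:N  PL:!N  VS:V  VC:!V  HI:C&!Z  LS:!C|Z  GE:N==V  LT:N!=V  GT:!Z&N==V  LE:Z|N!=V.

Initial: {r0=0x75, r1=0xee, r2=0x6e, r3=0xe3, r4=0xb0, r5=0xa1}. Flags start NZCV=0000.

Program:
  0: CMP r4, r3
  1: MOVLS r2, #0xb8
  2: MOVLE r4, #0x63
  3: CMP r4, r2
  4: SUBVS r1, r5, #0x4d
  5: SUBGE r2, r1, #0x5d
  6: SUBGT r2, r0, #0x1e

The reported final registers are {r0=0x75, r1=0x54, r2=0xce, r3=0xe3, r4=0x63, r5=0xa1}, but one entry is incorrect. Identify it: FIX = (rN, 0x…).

[0] flags=1000 → (cmp)
[1] flags=1000 LS?T → r2=0xb8
[2] flags=1000 LE?T → r4=0x63
[3] flags=1001 → (cmp)
[4] flags=1001 VS?T → r1=0x54
[5] flags=1001 GE?T → r2=0xf7
[6] flags=1001 GT?T → r2=0x57

FIX = (r2, 0x57)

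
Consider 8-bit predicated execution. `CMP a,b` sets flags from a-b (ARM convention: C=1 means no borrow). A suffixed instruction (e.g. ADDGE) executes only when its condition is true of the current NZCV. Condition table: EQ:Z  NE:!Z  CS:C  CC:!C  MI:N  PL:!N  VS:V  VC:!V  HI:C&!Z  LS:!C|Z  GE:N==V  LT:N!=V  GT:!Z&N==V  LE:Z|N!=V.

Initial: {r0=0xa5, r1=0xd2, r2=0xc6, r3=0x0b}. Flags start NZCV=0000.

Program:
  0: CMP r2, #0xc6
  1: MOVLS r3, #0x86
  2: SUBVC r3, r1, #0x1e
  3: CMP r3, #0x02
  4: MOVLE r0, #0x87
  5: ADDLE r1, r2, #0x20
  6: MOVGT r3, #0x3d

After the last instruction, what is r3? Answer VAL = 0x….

VAL = 0xb4

[0] flags=0110 → (cmp)
[1] flags=0110 LS?T → r3=0x86
[2] flags=0110 VC?T → r3=0xb4
[3] flags=1010 → (cmp)
[4] flags=1010 LE?T → r0=0x87
[5] flags=1010 LE?T → r1=0xe6
[6] flags=1010 GT?F → skip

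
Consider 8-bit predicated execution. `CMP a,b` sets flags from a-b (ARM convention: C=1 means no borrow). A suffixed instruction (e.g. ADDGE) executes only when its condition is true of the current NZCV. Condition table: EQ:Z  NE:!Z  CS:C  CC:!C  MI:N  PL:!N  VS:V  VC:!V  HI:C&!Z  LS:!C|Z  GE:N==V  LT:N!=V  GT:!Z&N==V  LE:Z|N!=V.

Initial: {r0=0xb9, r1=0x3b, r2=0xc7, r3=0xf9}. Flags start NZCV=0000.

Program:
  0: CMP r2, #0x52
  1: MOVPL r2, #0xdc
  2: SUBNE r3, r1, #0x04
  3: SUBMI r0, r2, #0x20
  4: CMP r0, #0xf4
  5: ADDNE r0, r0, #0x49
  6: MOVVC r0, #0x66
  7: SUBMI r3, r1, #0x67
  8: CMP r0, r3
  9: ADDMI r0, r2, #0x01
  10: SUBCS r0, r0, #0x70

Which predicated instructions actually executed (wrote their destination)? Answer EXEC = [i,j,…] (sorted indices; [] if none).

EXEC = [1,2,5,6,7,9]

[0] flags=0011 → (cmp)
[1] flags=0011 PL?T → r2=0xdc
[2] flags=0011 NE?T → r3=0x37
[3] flags=0011 MI?F → skip
[4] flags=1000 → (cmp)
[5] flags=1000 NE?T → r0=0x02
[6] flags=1000 VC?T → r0=0x66
[7] flags=1000 MI?T → r3=0xd4
[8] flags=1001 → (cmp)
[9] flags=1001 MI?T → r0=0xdd
[10] flags=1001 CS?F → skip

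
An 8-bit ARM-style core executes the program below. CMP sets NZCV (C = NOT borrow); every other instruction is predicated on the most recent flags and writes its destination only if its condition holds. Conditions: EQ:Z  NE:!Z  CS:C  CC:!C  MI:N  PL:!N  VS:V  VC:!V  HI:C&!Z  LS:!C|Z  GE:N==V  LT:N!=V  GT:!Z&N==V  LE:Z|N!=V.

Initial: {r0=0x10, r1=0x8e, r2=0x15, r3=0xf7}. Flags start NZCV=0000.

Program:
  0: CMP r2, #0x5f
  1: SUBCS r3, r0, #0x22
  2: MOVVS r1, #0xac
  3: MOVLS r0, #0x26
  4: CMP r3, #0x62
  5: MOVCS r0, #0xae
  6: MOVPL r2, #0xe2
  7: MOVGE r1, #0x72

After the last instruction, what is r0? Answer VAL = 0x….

[0] flags=1000 → (cmp)
[1] flags=1000 CS?F → skip
[2] flags=1000 VS?F → skip
[3] flags=1000 LS?T → r0=0x26
[4] flags=1010 → (cmp)
[5] flags=1010 CS?T → r0=0xae
[6] flags=1010 PL?F → skip
[7] flags=1010 GE?F → skip

VAL = 0xae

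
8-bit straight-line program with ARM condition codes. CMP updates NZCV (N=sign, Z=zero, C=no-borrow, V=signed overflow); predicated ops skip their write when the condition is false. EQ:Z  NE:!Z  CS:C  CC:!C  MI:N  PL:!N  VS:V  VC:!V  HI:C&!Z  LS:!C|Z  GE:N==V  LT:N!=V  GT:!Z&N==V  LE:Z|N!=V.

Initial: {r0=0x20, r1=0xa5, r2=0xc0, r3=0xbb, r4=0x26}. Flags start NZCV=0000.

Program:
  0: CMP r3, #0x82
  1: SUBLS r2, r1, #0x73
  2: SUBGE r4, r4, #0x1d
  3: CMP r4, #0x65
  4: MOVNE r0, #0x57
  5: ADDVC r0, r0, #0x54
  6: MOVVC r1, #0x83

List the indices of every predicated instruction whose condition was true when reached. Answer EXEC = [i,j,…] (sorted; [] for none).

0: ✓ CMP  NZCV=0010
1: · SUBLS
2: ✓ SUBGE  r4←0x09
3: ✓ CMP  NZCV=1000
4: ✓ MOVNE  r0←0x57
5: ✓ ADDVC  r0←0xab
6: ✓ MOVVC  r1←0x83

EXEC = [2,4,5,6]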